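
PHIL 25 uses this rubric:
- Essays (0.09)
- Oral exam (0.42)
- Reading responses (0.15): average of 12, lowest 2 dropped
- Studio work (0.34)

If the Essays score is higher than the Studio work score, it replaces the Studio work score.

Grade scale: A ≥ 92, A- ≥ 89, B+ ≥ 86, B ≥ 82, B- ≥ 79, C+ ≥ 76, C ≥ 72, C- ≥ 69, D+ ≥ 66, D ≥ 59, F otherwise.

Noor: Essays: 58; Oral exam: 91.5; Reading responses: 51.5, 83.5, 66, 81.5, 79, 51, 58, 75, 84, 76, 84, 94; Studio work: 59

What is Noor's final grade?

Reading responses: drop 51, 51.5 → average of remaining 10 = 781/10 = 78.1
Essays (58) ≤ Studio work (59), so Studio work stays at 59.
Weighted total:
  Essays 58 × 0.09 = 5.22
  Oral exam 91.5 × 0.42 = 38.43
  Reading responses 78.1 × 0.15 = 11.715
  Studio work 59 × 0.34 = 20.06
Sum = 75.425
75.425 is ≥ 72 and < 76 → C

C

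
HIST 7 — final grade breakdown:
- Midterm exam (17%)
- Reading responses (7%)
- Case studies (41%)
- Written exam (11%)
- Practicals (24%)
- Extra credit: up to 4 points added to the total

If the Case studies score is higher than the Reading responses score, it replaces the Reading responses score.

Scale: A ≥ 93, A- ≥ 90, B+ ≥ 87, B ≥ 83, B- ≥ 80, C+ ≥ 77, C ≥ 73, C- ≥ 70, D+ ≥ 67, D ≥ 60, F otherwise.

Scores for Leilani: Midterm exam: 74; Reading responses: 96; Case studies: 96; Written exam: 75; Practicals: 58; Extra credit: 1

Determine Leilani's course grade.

Case studies (96) ≤ Reading responses (96), so Reading responses stays at 96.
Weighted total:
  Midterm exam 74 × 0.17 = 12.58
  Reading responses 96 × 0.07 = 6.72
  Case studies 96 × 0.41 = 39.36
  Written exam 75 × 0.11 = 8.25
  Practicals 58 × 0.24 = 13.92
Sum = 80.83
Extra credit: 80.83 + 1 = 81.83
81.83 is ≥ 80 and < 83 → B-

B-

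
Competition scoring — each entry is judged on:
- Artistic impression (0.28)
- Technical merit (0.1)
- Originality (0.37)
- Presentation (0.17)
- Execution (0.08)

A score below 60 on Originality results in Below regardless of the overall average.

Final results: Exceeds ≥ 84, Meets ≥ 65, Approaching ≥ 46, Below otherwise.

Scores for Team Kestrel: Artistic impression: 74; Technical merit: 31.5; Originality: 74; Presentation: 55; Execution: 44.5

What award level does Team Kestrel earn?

Approaching

Originality score 74 ≥ 60: minimum met.
Weighted total:
  Artistic impression 74 × 0.28 = 20.72
  Technical merit 31.5 × 0.1 = 3.15
  Originality 74 × 0.37 = 27.38
  Presentation 55 × 0.17 = 9.35
  Execution 44.5 × 0.08 = 3.56
Sum = 64.16
64.16 is ≥ 46 and < 65 → Approaching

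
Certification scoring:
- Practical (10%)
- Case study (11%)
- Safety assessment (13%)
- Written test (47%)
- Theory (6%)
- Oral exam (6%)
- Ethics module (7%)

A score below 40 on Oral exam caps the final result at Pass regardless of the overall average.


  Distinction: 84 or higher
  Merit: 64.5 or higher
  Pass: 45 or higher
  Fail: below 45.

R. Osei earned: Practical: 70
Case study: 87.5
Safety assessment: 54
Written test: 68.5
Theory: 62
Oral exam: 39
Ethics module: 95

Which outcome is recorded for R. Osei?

Pass

Oral exam score 39 < 40: minimum not met.
Weighted total:
  Practical 70 × 0.1 = 7
  Case study 87.5 × 0.11 = 9.625
  Safety assessment 54 × 0.13 = 7.02
  Written test 68.5 × 0.47 = 32.195
  Theory 62 × 0.06 = 3.72
  Oral exam 39 × 0.06 = 2.34
  Ethics module 95 × 0.07 = 6.65
Sum = 68.55
68.55 would be Merit; cap at Pass applies → Pass.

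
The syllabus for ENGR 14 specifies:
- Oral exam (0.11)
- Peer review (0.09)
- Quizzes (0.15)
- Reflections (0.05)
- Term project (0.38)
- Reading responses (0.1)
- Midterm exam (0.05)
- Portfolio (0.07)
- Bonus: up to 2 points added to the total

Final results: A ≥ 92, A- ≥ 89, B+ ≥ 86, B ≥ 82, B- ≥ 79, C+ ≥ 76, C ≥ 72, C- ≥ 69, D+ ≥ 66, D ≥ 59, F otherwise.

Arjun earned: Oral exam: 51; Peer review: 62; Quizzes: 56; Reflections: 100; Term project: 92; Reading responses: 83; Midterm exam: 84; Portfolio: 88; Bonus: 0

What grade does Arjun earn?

Weighted total:
  Oral exam 51 × 0.11 = 5.61
  Peer review 62 × 0.09 = 5.58
  Quizzes 56 × 0.15 = 8.4
  Reflections 100 × 0.05 = 5
  Term project 92 × 0.38 = 34.96
  Reading responses 83 × 0.1 = 8.3
  Midterm exam 84 × 0.05 = 4.2
  Portfolio 88 × 0.07 = 6.16
Sum = 78.21
Bonus: 78.21 + 0 = 78.21
78.21 is ≥ 76 and < 79 → C+

C+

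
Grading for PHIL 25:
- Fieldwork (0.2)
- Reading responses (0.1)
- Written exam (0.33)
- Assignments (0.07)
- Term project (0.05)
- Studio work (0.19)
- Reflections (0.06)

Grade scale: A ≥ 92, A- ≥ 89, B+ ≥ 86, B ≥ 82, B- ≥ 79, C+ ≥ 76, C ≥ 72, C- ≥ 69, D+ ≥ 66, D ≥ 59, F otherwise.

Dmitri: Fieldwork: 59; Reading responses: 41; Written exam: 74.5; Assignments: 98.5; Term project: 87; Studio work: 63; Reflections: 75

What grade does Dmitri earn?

Weighted total:
  Fieldwork 59 × 0.2 = 11.8
  Reading responses 41 × 0.1 = 4.1
  Written exam 74.5 × 0.33 = 24.585
  Assignments 98.5 × 0.07 = 6.895
  Term project 87 × 0.05 = 4.35
  Studio work 63 × 0.19 = 11.97
  Reflections 75 × 0.06 = 4.5
Sum = 68.2
68.2 is ≥ 66 and < 69 → D+

D+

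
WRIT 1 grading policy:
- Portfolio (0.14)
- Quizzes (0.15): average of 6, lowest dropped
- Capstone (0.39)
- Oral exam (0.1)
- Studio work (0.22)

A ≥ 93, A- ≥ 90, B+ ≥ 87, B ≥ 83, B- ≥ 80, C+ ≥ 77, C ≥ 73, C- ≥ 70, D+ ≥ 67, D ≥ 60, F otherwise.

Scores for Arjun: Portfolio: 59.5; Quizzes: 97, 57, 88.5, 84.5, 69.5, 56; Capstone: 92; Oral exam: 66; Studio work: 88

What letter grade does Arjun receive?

Quizzes: drop 56 → average of remaining 5 = 396.5/5 = 79.3
Weighted total:
  Portfolio 59.5 × 0.14 = 8.33
  Quizzes 79.3 × 0.15 = 11.895
  Capstone 92 × 0.39 = 35.88
  Oral exam 66 × 0.1 = 6.6
  Studio work 88 × 0.22 = 19.36
Sum = 82.065
82.065 is ≥ 80 and < 83 → B-

B-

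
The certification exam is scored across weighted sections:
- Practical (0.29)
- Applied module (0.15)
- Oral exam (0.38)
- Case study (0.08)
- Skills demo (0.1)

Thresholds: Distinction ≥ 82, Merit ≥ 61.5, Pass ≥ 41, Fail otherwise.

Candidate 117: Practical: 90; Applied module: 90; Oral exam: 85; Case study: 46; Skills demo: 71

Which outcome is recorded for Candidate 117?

Distinction

Weighted total:
  Practical 90 × 0.29 = 26.1
  Applied module 90 × 0.15 = 13.5
  Oral exam 85 × 0.38 = 32.3
  Case study 46 × 0.08 = 3.68
  Skills demo 71 × 0.1 = 7.1
Sum = 82.68
82.68 ≥ 82 → Distinction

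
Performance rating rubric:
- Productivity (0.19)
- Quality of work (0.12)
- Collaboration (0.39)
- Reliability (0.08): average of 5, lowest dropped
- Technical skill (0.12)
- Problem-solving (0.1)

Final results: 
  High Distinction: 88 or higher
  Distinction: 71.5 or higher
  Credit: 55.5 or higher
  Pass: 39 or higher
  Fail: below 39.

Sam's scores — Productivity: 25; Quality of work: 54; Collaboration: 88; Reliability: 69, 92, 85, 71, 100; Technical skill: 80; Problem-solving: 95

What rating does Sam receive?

Distinction

Reliability: drop 69 → average of remaining 4 = 348/4 = 87
Weighted total:
  Productivity 25 × 0.19 = 4.75
  Quality of work 54 × 0.12 = 6.48
  Collaboration 88 × 0.39 = 34.32
  Reliability 87 × 0.08 = 6.96
  Technical skill 80 × 0.12 = 9.6
  Problem-solving 95 × 0.1 = 9.5
Sum = 71.61
71.61 is ≥ 71.5 and < 88 → Distinction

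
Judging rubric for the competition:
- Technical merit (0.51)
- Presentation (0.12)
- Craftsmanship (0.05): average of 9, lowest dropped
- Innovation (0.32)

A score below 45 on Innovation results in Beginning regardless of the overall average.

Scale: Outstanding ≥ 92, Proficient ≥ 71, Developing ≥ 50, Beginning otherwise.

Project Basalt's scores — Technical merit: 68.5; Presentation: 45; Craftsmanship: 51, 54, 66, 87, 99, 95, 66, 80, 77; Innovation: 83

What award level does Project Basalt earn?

Developing

Craftsmanship: drop 51 → average of remaining 8 = 624/8 = 78
Innovation score 83 ≥ 45: minimum met.
Weighted total:
  Technical merit 68.5 × 0.51 = 34.935
  Presentation 45 × 0.12 = 5.4
  Craftsmanship 78 × 0.05 = 3.9
  Innovation 83 × 0.32 = 26.56
Sum = 70.795
70.795 is ≥ 50 and < 71 → Developing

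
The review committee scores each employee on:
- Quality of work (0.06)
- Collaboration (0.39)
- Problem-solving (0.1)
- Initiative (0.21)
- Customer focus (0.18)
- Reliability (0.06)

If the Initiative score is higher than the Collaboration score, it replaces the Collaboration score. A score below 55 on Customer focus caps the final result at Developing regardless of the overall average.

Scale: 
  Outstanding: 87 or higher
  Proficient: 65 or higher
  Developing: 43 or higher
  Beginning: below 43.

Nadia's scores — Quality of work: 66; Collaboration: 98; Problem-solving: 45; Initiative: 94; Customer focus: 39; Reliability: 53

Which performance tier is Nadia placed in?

Initiative (94) ≤ Collaboration (98), so Collaboration stays at 98.
Customer focus score 39 < 55: minimum not met.
Weighted total:
  Quality of work 66 × 0.06 = 3.96
  Collaboration 98 × 0.39 = 38.22
  Problem-solving 45 × 0.1 = 4.5
  Initiative 94 × 0.21 = 19.74
  Customer focus 39 × 0.18 = 7.02
  Reliability 53 × 0.06 = 3.18
Sum = 76.62
76.62 would be Proficient; cap at Developing applies → Developing.

Developing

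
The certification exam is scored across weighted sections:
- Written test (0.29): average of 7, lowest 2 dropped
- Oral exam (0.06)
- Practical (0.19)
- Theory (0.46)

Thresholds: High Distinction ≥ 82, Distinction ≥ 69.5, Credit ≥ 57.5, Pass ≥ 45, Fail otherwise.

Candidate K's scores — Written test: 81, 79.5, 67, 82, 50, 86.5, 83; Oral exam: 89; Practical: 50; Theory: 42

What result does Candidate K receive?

Credit

Written test: drop 50, 67 → average of remaining 5 = 412/5 = 82.4
Weighted total:
  Written test 82.4 × 0.29 = 23.896
  Oral exam 89 × 0.06 = 5.34
  Practical 50 × 0.19 = 9.5
  Theory 42 × 0.46 = 19.32
Sum = 58.056
58.056 is ≥ 57.5 and < 69.5 → Credit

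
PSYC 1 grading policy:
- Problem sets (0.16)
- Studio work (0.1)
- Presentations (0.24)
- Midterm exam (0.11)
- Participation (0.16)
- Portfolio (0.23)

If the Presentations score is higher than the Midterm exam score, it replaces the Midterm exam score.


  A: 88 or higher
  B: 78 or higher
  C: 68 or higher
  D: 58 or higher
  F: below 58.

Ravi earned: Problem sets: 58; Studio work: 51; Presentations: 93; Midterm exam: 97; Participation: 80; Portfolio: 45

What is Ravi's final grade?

Presentations (93) ≤ Midterm exam (97), so Midterm exam stays at 97.
Weighted total:
  Problem sets 58 × 0.16 = 9.28
  Studio work 51 × 0.1 = 5.1
  Presentations 93 × 0.24 = 22.32
  Midterm exam 97 × 0.11 = 10.67
  Participation 80 × 0.16 = 12.8
  Portfolio 45 × 0.23 = 10.35
Sum = 70.52
70.52 is ≥ 68 and < 78 → C

C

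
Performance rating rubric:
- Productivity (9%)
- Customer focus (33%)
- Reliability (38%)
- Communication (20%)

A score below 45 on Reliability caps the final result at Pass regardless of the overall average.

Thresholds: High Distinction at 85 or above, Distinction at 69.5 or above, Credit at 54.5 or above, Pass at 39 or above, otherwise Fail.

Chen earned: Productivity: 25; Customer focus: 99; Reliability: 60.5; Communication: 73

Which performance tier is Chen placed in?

Distinction

Reliability score 60.5 ≥ 45: minimum met.
Weighted total:
  Productivity 25 × 0.09 = 2.25
  Customer focus 99 × 0.33 = 32.67
  Reliability 60.5 × 0.38 = 22.99
  Communication 73 × 0.2 = 14.6
Sum = 72.51
72.51 is ≥ 69.5 and < 85 → Distinction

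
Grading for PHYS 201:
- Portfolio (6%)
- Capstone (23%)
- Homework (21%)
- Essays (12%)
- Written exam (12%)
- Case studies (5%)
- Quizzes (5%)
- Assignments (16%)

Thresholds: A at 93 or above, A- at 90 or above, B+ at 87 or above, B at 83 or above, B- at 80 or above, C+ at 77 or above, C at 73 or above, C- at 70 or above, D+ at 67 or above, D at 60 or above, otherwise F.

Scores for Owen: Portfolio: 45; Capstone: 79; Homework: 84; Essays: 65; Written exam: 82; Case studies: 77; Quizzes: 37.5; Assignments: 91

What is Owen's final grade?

C

Weighted total:
  Portfolio 45 × 0.06 = 2.7
  Capstone 79 × 0.23 = 18.17
  Homework 84 × 0.21 = 17.64
  Essays 65 × 0.12 = 7.8
  Written exam 82 × 0.12 = 9.84
  Case studies 77 × 0.05 = 3.85
  Quizzes 37.5 × 0.05 = 1.875
  Assignments 91 × 0.16 = 14.56
Sum = 76.435
76.435 is ≥ 73 and < 77 → C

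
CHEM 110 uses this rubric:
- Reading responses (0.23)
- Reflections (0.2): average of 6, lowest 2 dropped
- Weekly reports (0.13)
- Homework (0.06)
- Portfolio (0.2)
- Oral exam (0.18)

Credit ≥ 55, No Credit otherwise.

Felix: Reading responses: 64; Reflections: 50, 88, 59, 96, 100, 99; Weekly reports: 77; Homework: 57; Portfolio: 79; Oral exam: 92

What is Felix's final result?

Reflections: drop 50, 59 → average of remaining 4 = 383/4 = 95.75
Weighted total:
  Reading responses 64 × 0.23 = 14.72
  Reflections 95.75 × 0.2 = 19.15
  Weekly reports 77 × 0.13 = 10.01
  Homework 57 × 0.06 = 3.42
  Portfolio 79 × 0.2 = 15.8
  Oral exam 92 × 0.18 = 16.56
Sum = 79.66
79.66 ≥ 55 → Credit

Credit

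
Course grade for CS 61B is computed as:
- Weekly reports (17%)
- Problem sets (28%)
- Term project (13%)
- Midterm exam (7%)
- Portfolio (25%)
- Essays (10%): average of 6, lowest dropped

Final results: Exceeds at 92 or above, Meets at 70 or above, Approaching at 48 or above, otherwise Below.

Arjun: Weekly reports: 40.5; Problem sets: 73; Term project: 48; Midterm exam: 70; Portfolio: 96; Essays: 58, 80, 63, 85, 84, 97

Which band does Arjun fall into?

Meets

Essays: drop 58 → average of remaining 5 = 409/5 = 81.8
Weighted total:
  Weekly reports 40.5 × 0.17 = 6.885
  Problem sets 73 × 0.28 = 20.44
  Term project 48 × 0.13 = 6.24
  Midterm exam 70 × 0.07 = 4.9
  Portfolio 96 × 0.25 = 24
  Essays 81.8 × 0.1 = 8.18
Sum = 70.645
70.645 is ≥ 70 and < 92 → Meets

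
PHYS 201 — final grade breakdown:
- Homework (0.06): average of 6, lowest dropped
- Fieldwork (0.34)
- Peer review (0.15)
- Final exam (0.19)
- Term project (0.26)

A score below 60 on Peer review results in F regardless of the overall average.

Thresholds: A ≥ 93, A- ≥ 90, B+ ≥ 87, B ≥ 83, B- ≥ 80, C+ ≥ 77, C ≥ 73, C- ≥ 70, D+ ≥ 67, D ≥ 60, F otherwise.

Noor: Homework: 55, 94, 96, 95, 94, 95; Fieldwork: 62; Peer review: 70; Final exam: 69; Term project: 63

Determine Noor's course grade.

Homework: drop 55 → average of remaining 5 = 474/5 = 94.8
Peer review score 70 ≥ 60: minimum met.
Weighted total:
  Homework 94.8 × 0.06 = 5.688
  Fieldwork 62 × 0.34 = 21.08
  Peer review 70 × 0.15 = 10.5
  Final exam 69 × 0.19 = 13.11
  Term project 63 × 0.26 = 16.38
Sum = 66.758
66.758 is ≥ 60 and < 67 → D

D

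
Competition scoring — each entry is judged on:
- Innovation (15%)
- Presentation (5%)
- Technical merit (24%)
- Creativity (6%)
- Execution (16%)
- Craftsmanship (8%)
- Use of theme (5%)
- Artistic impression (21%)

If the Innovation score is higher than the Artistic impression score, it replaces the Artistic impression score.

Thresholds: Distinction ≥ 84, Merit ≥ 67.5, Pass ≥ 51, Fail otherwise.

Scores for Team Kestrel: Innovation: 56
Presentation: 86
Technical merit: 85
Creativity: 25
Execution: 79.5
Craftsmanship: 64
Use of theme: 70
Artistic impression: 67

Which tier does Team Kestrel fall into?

Merit

Innovation (56) ≤ Artistic impression (67), so Artistic impression stays at 67.
Weighted total:
  Innovation 56 × 0.15 = 8.4
  Presentation 86 × 0.05 = 4.3
  Technical merit 85 × 0.24 = 20.4
  Creativity 25 × 0.06 = 1.5
  Execution 79.5 × 0.16 = 12.72
  Craftsmanship 64 × 0.08 = 5.12
  Use of theme 70 × 0.05 = 3.5
  Artistic impression 67 × 0.21 = 14.07
Sum = 70.01
70.01 is ≥ 67.5 and < 84 → Merit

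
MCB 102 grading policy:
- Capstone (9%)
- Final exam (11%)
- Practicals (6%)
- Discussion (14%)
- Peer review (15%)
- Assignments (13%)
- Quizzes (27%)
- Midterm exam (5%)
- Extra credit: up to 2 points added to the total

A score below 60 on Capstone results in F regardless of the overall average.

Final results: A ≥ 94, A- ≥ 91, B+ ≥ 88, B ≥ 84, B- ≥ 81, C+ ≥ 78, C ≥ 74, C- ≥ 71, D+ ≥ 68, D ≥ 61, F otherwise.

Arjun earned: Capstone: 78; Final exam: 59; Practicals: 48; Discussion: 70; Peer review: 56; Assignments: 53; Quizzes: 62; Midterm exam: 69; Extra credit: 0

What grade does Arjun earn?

D

Capstone score 78 ≥ 60: minimum met.
Weighted total:
  Capstone 78 × 0.09 = 7.02
  Final exam 59 × 0.11 = 6.49
  Practicals 48 × 0.06 = 2.88
  Discussion 70 × 0.14 = 9.8
  Peer review 56 × 0.15 = 8.4
  Assignments 53 × 0.13 = 6.89
  Quizzes 62 × 0.27 = 16.74
  Midterm exam 69 × 0.05 = 3.45
Sum = 61.67
Extra credit: 61.67 + 0 = 61.67
61.67 is ≥ 61 and < 68 → D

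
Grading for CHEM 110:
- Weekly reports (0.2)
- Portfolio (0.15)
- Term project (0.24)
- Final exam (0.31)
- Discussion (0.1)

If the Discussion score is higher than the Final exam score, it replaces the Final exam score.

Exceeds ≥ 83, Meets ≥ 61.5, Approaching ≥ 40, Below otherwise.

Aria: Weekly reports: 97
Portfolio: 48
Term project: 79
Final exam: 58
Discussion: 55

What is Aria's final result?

Meets

Discussion (55) ≤ Final exam (58), so Final exam stays at 58.
Weighted total:
  Weekly reports 97 × 0.2 = 19.4
  Portfolio 48 × 0.15 = 7.2
  Term project 79 × 0.24 = 18.96
  Final exam 58 × 0.31 = 17.98
  Discussion 55 × 0.1 = 5.5
Sum = 69.04
69.04 is ≥ 61.5 and < 83 → Meets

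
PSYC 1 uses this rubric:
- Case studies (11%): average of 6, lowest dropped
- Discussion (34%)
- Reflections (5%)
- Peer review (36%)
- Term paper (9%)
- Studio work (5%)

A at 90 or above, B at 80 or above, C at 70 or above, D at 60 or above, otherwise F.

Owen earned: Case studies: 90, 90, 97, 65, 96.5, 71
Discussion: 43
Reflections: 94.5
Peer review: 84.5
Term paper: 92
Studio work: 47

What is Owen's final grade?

Case studies: drop 65 → average of remaining 5 = 444.5/5 = 88.9
Weighted total:
  Case studies 88.9 × 0.11 = 9.779
  Discussion 43 × 0.34 = 14.62
  Reflections 94.5 × 0.05 = 4.725
  Peer review 84.5 × 0.36 = 30.42
  Term paper 92 × 0.09 = 8.28
  Studio work 47 × 0.05 = 2.35
Sum = 70.174
70.174 is ≥ 70 and < 80 → C

C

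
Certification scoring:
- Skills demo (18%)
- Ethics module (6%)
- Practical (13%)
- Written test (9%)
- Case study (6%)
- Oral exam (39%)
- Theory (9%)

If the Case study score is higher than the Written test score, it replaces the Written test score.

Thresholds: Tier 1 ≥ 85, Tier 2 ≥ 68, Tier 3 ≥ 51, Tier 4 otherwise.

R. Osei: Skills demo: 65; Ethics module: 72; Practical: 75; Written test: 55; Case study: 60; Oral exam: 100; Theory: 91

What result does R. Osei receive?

Tier 2

Case study (60) > Written test (55), so Written test counts as 60.
Weighted total:
  Skills demo 65 × 0.18 = 11.7
  Ethics module 72 × 0.06 = 4.32
  Practical 75 × 0.13 = 9.75
  Written test 60 × 0.09 = 5.4
  Case study 60 × 0.06 = 3.6
  Oral exam 100 × 0.39 = 39
  Theory 91 × 0.09 = 8.19
Sum = 81.96
81.96 is ≥ 68 and < 85 → Tier 2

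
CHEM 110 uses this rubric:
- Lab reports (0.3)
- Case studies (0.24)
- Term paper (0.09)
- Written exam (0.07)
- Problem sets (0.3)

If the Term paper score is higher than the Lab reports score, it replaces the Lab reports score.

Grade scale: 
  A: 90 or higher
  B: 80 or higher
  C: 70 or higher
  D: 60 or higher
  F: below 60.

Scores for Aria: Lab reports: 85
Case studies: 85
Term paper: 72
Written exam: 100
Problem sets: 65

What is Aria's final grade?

Term paper (72) ≤ Lab reports (85), so Lab reports stays at 85.
Weighted total:
  Lab reports 85 × 0.3 = 25.5
  Case studies 85 × 0.24 = 20.4
  Term paper 72 × 0.09 = 6.48
  Written exam 100 × 0.07 = 7
  Problem sets 65 × 0.3 = 19.5
Sum = 78.88
78.88 is ≥ 70 and < 80 → C

C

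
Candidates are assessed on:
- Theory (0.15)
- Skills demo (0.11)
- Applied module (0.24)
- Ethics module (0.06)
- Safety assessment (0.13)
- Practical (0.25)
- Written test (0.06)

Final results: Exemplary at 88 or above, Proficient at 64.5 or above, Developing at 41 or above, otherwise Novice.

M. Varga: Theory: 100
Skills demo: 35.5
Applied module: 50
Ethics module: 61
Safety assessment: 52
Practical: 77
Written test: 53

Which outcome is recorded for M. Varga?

Weighted total:
  Theory 100 × 0.15 = 15
  Skills demo 35.5 × 0.11 = 3.905
  Applied module 50 × 0.24 = 12
  Ethics module 61 × 0.06 = 3.66
  Safety assessment 52 × 0.13 = 6.76
  Practical 77 × 0.25 = 19.25
  Written test 53 × 0.06 = 3.18
Sum = 63.755
63.755 is ≥ 41 and < 64.5 → Developing

Developing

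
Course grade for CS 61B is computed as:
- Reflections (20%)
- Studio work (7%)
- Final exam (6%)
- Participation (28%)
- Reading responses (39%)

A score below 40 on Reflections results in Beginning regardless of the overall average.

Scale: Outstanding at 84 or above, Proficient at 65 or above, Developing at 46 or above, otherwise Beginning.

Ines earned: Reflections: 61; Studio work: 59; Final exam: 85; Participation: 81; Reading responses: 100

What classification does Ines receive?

Reflections score 61 ≥ 40: minimum met.
Weighted total:
  Reflections 61 × 0.2 = 12.2
  Studio work 59 × 0.07 = 4.13
  Final exam 85 × 0.06 = 5.1
  Participation 81 × 0.28 = 22.68
  Reading responses 100 × 0.39 = 39
Sum = 83.11
83.11 is ≥ 65 and < 84 → Proficient

Proficient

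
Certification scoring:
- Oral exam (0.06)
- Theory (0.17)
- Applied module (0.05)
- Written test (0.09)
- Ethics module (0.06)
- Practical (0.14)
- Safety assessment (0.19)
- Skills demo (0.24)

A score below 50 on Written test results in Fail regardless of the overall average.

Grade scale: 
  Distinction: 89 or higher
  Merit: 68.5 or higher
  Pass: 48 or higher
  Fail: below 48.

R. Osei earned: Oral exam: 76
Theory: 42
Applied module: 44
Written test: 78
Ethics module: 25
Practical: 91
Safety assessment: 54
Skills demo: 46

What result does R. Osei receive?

Written test score 78 ≥ 50: minimum met.
Weighted total:
  Oral exam 76 × 0.06 = 4.56
  Theory 42 × 0.17 = 7.14
  Applied module 44 × 0.05 = 2.2
  Written test 78 × 0.09 = 7.02
  Ethics module 25 × 0.06 = 1.5
  Practical 91 × 0.14 = 12.74
  Safety assessment 54 × 0.19 = 10.26
  Skills demo 46 × 0.24 = 11.04
Sum = 56.46
56.46 is ≥ 48 and < 68.5 → Pass

Pass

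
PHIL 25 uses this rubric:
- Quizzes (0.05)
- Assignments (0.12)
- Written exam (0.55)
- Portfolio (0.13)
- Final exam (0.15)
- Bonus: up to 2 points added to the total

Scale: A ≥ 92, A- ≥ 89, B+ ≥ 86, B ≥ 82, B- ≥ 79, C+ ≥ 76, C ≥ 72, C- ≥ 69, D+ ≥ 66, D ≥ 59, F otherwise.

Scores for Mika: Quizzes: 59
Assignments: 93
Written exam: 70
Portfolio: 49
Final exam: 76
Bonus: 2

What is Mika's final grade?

C

Weighted total:
  Quizzes 59 × 0.05 = 2.95
  Assignments 93 × 0.12 = 11.16
  Written exam 70 × 0.55 = 38.5
  Portfolio 49 × 0.13 = 6.37
  Final exam 76 × 0.15 = 11.4
Sum = 70.38
Bonus: 70.38 + 2 = 72.38
72.38 is ≥ 72 and < 76 → C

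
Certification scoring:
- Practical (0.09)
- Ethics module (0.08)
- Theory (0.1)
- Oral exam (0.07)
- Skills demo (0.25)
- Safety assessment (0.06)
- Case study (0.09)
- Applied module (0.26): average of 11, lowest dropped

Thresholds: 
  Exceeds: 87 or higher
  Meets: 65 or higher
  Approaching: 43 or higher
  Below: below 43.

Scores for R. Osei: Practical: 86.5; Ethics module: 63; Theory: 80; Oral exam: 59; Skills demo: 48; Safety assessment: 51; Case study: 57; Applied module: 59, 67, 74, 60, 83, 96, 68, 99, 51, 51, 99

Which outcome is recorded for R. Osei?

Approaching

Applied module: drop 51 → average of remaining 10 = 756/10 = 75.6
Weighted total:
  Practical 86.5 × 0.09 = 7.785
  Ethics module 63 × 0.08 = 5.04
  Theory 80 × 0.1 = 8
  Oral exam 59 × 0.07 = 4.13
  Skills demo 48 × 0.25 = 12
  Safety assessment 51 × 0.06 = 3.06
  Case study 57 × 0.09 = 5.13
  Applied module 75.6 × 0.26 = 19.656
Sum = 64.801
64.801 is ≥ 43 and < 65 → Approaching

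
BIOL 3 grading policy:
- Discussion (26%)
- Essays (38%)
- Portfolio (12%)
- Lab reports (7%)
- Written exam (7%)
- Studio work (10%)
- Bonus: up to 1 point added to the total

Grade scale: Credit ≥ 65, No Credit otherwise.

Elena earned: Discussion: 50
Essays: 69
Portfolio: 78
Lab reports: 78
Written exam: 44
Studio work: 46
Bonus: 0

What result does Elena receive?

Weighted total:
  Discussion 50 × 0.26 = 13
  Essays 69 × 0.38 = 26.22
  Portfolio 78 × 0.12 = 9.36
  Lab reports 78 × 0.07 = 5.46
  Written exam 44 × 0.07 = 3.08
  Studio work 46 × 0.1 = 4.6
Sum = 61.72
Bonus: 61.72 + 0 = 61.72
61.72 < 65 → No Credit

No Credit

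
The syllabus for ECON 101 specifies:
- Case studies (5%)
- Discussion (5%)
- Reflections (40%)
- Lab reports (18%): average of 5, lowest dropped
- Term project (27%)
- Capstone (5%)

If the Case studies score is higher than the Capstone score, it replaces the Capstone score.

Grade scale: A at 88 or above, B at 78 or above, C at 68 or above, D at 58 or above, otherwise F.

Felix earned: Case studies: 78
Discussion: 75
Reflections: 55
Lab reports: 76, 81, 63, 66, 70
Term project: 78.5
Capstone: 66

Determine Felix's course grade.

Lab reports: drop 63 → average of remaining 4 = 293/4 = 73.25
Case studies (78) > Capstone (66), so Capstone counts as 78.
Weighted total:
  Case studies 78 × 0.05 = 3.9
  Discussion 75 × 0.05 = 3.75
  Reflections 55 × 0.4 = 22
  Lab reports 73.25 × 0.18 = 13.185
  Term project 78.5 × 0.27 = 21.195
  Capstone 78 × 0.05 = 3.9
Sum = 67.93
67.93 is ≥ 58 and < 68 → D

D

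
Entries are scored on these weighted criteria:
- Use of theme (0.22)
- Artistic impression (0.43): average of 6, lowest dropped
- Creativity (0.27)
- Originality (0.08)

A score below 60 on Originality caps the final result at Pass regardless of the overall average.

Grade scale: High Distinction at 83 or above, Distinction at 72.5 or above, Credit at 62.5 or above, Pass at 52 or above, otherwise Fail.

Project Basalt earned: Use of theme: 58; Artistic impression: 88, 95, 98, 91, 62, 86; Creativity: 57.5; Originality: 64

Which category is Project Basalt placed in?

Distinction

Artistic impression: drop 62 → average of remaining 5 = 458/5 = 91.6
Originality score 64 ≥ 60: minimum met.
Weighted total:
  Use of theme 58 × 0.22 = 12.76
  Artistic impression 91.6 × 0.43 = 39.388
  Creativity 57.5 × 0.27 = 15.525
  Originality 64 × 0.08 = 5.12
Sum = 72.793
72.793 is ≥ 72.5 and < 83 → Distinction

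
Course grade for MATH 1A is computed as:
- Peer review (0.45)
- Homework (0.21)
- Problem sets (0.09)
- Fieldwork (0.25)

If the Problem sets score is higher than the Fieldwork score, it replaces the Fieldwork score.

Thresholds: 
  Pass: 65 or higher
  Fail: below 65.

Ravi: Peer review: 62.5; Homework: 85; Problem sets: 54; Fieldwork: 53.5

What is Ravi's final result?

Fail

Problem sets (54) > Fieldwork (53.5), so Fieldwork counts as 54.
Weighted total:
  Peer review 62.5 × 0.45 = 28.125
  Homework 85 × 0.21 = 17.85
  Problem sets 54 × 0.09 = 4.86
  Fieldwork 54 × 0.25 = 13.5
Sum = 64.335
64.335 < 65 → Fail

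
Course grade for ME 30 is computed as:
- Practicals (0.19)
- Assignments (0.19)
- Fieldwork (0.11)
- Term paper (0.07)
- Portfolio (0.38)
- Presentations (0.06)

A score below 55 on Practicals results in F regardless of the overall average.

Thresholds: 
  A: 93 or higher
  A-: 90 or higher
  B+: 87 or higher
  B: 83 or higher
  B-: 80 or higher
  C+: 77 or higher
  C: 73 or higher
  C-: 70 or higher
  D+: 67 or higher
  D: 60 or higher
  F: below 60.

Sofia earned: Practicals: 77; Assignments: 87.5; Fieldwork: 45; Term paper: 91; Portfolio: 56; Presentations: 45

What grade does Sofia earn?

D

Practicals score 77 ≥ 55: minimum met.
Weighted total:
  Practicals 77 × 0.19 = 14.63
  Assignments 87.5 × 0.19 = 16.625
  Fieldwork 45 × 0.11 = 4.95
  Term paper 91 × 0.07 = 6.37
  Portfolio 56 × 0.38 = 21.28
  Presentations 45 × 0.06 = 2.7
Sum = 66.555
66.555 is ≥ 60 and < 67 → D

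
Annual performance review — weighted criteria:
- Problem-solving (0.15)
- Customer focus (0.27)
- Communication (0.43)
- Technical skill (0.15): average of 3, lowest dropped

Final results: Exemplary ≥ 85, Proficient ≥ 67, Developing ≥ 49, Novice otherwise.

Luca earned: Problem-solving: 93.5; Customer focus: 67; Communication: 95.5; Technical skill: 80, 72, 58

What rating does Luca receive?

Proficient

Technical skill: drop 58 → average of remaining 2 = 152/2 = 76
Weighted total:
  Problem-solving 93.5 × 0.15 = 14.025
  Customer focus 67 × 0.27 = 18.09
  Communication 95.5 × 0.43 = 41.065
  Technical skill 76 × 0.15 = 11.4
Sum = 84.58
84.58 is ≥ 67 and < 85 → Proficient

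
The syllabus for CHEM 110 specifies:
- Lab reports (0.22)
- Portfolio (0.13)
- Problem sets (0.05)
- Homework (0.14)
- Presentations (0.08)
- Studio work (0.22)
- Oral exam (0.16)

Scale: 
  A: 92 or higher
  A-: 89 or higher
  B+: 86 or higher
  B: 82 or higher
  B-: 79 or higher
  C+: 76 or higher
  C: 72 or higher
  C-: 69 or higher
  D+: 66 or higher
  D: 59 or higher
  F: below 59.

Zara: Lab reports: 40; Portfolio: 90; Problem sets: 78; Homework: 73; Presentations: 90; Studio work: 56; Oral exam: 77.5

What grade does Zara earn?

Weighted total:
  Lab reports 40 × 0.22 = 8.8
  Portfolio 90 × 0.13 = 11.7
  Problem sets 78 × 0.05 = 3.9
  Homework 73 × 0.14 = 10.22
  Presentations 90 × 0.08 = 7.2
  Studio work 56 × 0.22 = 12.32
  Oral exam 77.5 × 0.16 = 12.4
Sum = 66.54
66.54 is ≥ 66 and < 69 → D+

D+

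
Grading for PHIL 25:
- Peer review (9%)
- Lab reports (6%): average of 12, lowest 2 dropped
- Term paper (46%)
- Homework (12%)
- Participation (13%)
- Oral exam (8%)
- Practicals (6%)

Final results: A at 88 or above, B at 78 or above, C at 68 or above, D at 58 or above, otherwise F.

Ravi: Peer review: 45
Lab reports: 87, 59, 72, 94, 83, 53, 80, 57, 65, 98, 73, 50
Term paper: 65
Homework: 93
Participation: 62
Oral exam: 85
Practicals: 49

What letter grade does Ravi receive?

Lab reports: drop 50, 53 → average of remaining 10 = 768/10 = 76.8
Weighted total:
  Peer review 45 × 0.09 = 4.05
  Lab reports 76.8 × 0.06 = 4.608
  Term paper 65 × 0.46 = 29.9
  Homework 93 × 0.12 = 11.16
  Participation 62 × 0.13 = 8.06
  Oral exam 85 × 0.08 = 6.8
  Practicals 49 × 0.06 = 2.94
Sum = 67.518
67.518 is ≥ 58 and < 68 → D

D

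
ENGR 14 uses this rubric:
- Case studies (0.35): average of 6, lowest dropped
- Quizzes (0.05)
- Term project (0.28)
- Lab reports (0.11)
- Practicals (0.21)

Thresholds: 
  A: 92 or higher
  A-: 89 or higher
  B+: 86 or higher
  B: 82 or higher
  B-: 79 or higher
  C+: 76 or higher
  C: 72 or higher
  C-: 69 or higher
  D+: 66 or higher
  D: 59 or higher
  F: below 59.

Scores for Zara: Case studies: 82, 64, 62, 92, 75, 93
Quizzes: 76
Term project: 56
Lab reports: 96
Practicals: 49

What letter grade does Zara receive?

Case studies: drop 62 → average of remaining 5 = 406/5 = 81.2
Weighted total:
  Case studies 81.2 × 0.35 = 28.42
  Quizzes 76 × 0.05 = 3.8
  Term project 56 × 0.28 = 15.68
  Lab reports 96 × 0.11 = 10.56
  Practicals 49 × 0.21 = 10.29
Sum = 68.75
68.75 is ≥ 66 and < 69 → D+

D+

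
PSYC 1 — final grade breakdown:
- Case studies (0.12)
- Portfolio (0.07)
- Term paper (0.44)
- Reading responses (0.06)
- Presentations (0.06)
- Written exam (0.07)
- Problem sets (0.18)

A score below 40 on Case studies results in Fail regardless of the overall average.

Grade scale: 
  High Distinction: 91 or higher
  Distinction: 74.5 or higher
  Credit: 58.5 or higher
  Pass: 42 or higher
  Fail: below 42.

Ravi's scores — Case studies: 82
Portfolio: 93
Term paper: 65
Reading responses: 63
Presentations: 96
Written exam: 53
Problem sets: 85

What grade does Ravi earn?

Case studies score 82 ≥ 40: minimum met.
Weighted total:
  Case studies 82 × 0.12 = 9.84
  Portfolio 93 × 0.07 = 6.51
  Term paper 65 × 0.44 = 28.6
  Reading responses 63 × 0.06 = 3.78
  Presentations 96 × 0.06 = 5.76
  Written exam 53 × 0.07 = 3.71
  Problem sets 85 × 0.18 = 15.3
Sum = 73.5
73.5 is ≥ 58.5 and < 74.5 → Credit

Credit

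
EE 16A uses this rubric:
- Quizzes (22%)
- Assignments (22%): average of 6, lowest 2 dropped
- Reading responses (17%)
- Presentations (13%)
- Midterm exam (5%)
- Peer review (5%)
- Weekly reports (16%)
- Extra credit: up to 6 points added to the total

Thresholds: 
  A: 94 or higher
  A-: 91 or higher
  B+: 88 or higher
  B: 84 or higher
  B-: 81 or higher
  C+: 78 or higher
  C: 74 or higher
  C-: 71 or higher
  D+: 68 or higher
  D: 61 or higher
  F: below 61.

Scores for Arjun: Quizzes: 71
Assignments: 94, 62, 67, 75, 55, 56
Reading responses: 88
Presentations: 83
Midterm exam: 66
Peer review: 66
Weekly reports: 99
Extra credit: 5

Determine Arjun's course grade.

Assignments: drop 55, 56 → average of remaining 4 = 298/4 = 74.5
Weighted total:
  Quizzes 71 × 0.22 = 15.62
  Assignments 74.5 × 0.22 = 16.39
  Reading responses 88 × 0.17 = 14.96
  Presentations 83 × 0.13 = 10.79
  Midterm exam 66 × 0.05 = 3.3
  Peer review 66 × 0.05 = 3.3
  Weekly reports 99 × 0.16 = 15.84
Sum = 80.2
Extra credit: 80.2 + 5 = 85.2
85.2 is ≥ 84 and < 88 → B

B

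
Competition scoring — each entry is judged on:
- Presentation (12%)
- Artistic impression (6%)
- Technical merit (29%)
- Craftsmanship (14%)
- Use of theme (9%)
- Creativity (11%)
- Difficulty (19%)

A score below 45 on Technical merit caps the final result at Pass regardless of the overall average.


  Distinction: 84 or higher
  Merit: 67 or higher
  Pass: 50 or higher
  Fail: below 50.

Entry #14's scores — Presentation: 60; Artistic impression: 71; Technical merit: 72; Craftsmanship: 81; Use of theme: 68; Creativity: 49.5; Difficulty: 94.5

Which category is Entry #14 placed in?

Merit

Technical merit score 72 ≥ 45: minimum met.
Weighted total:
  Presentation 60 × 0.12 = 7.2
  Artistic impression 71 × 0.06 = 4.26
  Technical merit 72 × 0.29 = 20.88
  Craftsmanship 81 × 0.14 = 11.34
  Use of theme 68 × 0.09 = 6.12
  Creativity 49.5 × 0.11 = 5.445
  Difficulty 94.5 × 0.19 = 17.955
Sum = 73.2
73.2 is ≥ 67 and < 84 → Merit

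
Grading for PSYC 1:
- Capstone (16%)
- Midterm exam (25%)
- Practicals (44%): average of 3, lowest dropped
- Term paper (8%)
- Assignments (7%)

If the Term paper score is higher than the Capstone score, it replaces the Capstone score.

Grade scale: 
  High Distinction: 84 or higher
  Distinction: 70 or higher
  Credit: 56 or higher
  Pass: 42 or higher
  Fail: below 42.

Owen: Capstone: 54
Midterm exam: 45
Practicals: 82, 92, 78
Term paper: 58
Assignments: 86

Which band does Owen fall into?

Credit

Practicals: drop 78 → average of remaining 2 = 174/2 = 87
Term paper (58) > Capstone (54), so Capstone counts as 58.
Weighted total:
  Capstone 58 × 0.16 = 9.28
  Midterm exam 45 × 0.25 = 11.25
  Practicals 87 × 0.44 = 38.28
  Term paper 58 × 0.08 = 4.64
  Assignments 86 × 0.07 = 6.02
Sum = 69.47
69.47 is ≥ 56 and < 70 → Credit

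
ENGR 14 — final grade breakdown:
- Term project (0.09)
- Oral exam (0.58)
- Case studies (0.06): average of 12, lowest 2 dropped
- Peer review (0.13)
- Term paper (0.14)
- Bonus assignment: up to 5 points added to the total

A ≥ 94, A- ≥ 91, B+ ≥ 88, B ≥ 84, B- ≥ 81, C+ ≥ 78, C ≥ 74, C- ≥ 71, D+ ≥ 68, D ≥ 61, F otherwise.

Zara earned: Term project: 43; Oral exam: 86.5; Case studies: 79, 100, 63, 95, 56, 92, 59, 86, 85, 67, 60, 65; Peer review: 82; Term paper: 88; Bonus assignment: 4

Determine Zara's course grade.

Case studies: drop 56, 59 → average of remaining 10 = 792/10 = 79.2
Weighted total:
  Term project 43 × 0.09 = 3.87
  Oral exam 86.5 × 0.58 = 50.17
  Case studies 79.2 × 0.06 = 4.752
  Peer review 82 × 0.13 = 10.66
  Term paper 88 × 0.14 = 12.32
Sum = 81.772
Bonus assignment: 81.772 + 4 = 85.772
85.772 is ≥ 84 and < 88 → B

B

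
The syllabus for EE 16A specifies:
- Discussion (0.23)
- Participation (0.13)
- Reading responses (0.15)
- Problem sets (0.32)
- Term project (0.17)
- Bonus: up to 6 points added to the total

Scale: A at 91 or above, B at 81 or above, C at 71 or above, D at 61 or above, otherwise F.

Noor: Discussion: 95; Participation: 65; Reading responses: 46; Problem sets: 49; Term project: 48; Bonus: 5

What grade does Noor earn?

Weighted total:
  Discussion 95 × 0.23 = 21.85
  Participation 65 × 0.13 = 8.45
  Reading responses 46 × 0.15 = 6.9
  Problem sets 49 × 0.32 = 15.68
  Term project 48 × 0.17 = 8.16
Sum = 61.04
Bonus: 61.04 + 5 = 66.04
66.04 is ≥ 61 and < 71 → D

D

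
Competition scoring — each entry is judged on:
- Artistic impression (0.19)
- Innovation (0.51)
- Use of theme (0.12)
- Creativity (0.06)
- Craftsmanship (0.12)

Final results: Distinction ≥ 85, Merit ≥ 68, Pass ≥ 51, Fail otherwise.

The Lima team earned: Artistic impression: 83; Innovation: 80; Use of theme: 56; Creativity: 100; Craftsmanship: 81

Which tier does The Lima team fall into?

Merit

Weighted total:
  Artistic impression 83 × 0.19 = 15.77
  Innovation 80 × 0.51 = 40.8
  Use of theme 56 × 0.12 = 6.72
  Creativity 100 × 0.06 = 6
  Craftsmanship 81 × 0.12 = 9.72
Sum = 79.01
79.01 is ≥ 68 and < 85 → Merit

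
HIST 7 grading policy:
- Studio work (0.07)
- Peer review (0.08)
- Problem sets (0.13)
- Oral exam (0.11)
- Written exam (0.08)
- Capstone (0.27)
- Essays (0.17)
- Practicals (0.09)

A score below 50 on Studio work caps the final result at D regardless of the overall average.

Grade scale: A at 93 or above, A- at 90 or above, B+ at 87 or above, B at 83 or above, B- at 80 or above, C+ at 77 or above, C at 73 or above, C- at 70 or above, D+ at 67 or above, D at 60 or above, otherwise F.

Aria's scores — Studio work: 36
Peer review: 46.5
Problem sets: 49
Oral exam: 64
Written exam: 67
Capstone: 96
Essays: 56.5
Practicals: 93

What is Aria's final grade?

D

Studio work score 36 < 50: minimum not met.
Weighted total:
  Studio work 36 × 0.07 = 2.52
  Peer review 46.5 × 0.08 = 3.72
  Problem sets 49 × 0.13 = 6.37
  Oral exam 64 × 0.11 = 7.04
  Written exam 67 × 0.08 = 5.36
  Capstone 96 × 0.27 = 25.92
  Essays 56.5 × 0.17 = 9.605
  Practicals 93 × 0.09 = 8.37
Sum = 68.905
68.905 would be D+; cap at D applies → D.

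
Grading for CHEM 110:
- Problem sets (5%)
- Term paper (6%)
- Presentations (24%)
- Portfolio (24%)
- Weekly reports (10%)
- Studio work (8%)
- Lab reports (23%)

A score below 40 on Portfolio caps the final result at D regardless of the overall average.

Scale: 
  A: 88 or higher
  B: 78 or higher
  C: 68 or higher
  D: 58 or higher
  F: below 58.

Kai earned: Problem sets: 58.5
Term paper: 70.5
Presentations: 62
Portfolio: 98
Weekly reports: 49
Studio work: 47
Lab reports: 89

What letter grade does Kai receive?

Portfolio score 98 ≥ 40: minimum met.
Weighted total:
  Problem sets 58.5 × 0.05 = 2.925
  Term paper 70.5 × 0.06 = 4.23
  Presentations 62 × 0.24 = 14.88
  Portfolio 98 × 0.24 = 23.52
  Weekly reports 49 × 0.1 = 4.9
  Studio work 47 × 0.08 = 3.76
  Lab reports 89 × 0.23 = 20.47
Sum = 74.685
74.685 is ≥ 68 and < 78 → C

C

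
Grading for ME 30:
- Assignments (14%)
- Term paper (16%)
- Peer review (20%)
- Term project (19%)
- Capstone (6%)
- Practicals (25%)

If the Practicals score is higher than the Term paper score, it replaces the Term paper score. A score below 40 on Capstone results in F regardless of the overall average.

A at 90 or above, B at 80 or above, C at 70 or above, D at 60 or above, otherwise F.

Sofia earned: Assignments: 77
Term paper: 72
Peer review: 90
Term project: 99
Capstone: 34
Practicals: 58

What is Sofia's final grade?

F

Practicals (58) ≤ Term paper (72), so Term paper stays at 72.
Capstone score 34 < 40: minimum not met.
Weighted total:
  Assignments 77 × 0.14 = 10.78
  Term paper 72 × 0.16 = 11.52
  Peer review 90 × 0.2 = 18
  Term project 99 × 0.19 = 18.81
  Capstone 34 × 0.06 = 2.04
  Practicals 58 × 0.25 = 14.5
Sum = 75.65
Because the Capstone minimum was not met, the result is F.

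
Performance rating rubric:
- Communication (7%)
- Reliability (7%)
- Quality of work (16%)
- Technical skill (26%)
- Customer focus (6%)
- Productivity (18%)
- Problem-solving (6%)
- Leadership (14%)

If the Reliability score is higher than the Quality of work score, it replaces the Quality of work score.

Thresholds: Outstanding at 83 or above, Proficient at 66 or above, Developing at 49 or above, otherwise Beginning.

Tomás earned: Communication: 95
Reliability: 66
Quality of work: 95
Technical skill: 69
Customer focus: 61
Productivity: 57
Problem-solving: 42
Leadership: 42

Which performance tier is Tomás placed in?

Proficient

Reliability (66) ≤ Quality of work (95), so Quality of work stays at 95.
Weighted total:
  Communication 95 × 0.07 = 6.65
  Reliability 66 × 0.07 = 4.62
  Quality of work 95 × 0.16 = 15.2
  Technical skill 69 × 0.26 = 17.94
  Customer focus 61 × 0.06 = 3.66
  Productivity 57 × 0.18 = 10.26
  Problem-solving 42 × 0.06 = 2.52
  Leadership 42 × 0.14 = 5.88
Sum = 66.73
66.73 is ≥ 66 and < 83 → Proficient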